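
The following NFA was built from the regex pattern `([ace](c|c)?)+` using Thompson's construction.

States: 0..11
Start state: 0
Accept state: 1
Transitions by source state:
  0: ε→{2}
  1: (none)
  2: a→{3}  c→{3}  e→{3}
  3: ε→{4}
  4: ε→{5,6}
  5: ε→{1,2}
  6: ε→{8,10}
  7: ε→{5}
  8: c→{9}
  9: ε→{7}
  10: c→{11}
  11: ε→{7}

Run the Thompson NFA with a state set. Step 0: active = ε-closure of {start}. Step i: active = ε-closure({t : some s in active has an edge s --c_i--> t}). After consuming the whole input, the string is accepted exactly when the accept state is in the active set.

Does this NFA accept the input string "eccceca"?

initial (ε-close {0}): {0,2}
'e' @ 1: {1,2,3,4,5,6,8,10}  ✓accept
'c' @ 2: {1,2,3,4,5,6,7,8,9,10,11}  ✓accept
'c' @ 3: {1,2,3,4,5,6,7,8,9,10,11}  ✓accept
'c' @ 4: {1,2,3,4,5,6,7,8,9,10,11}  ✓accept
'e' @ 5: {1,2,3,4,5,6,8,10}  ✓accept
'c' @ 6: {1,2,3,4,5,6,7,8,9,10,11}  ✓accept
'a' @ 7: {1,2,3,4,5,6,8,10}  ✓accept
final: {1,2,3,4,5,6,8,10}; accept 1 in set

Answer: ACCEPT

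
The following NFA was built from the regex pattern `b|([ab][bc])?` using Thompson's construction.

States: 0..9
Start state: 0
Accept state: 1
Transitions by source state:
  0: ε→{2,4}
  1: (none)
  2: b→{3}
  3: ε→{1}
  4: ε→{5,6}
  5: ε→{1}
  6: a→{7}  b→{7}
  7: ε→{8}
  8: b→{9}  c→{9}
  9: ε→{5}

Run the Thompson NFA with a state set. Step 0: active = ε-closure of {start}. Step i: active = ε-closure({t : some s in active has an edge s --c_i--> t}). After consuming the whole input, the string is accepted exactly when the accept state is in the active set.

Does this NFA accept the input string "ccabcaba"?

start: ε-closure({0}) = {0,1,2,4,5,6}
'c' @ 1: {}  — no active states
rest 'cabcaba' ignored (set empty)
final: {}; accept 1 not in set

Answer: REJECT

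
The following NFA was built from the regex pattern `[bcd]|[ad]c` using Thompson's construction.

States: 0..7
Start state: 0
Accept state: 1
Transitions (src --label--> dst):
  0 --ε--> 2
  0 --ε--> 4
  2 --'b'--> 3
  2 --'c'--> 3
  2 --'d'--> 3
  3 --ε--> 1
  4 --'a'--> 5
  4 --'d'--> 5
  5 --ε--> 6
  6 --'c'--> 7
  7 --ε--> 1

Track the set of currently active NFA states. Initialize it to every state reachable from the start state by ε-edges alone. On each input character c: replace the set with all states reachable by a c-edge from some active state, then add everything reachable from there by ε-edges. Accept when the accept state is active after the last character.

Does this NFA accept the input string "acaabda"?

initial (ε-close {0}): {0,2,4}
'a' @ 1: {5,6}
'c' @ 2: {1,7}  [accepting]
'a' @ 3: {}  — dead — no transitions
rest 'abda' ignored (set empty)
end set {} — state 1 not in

Answer: REJECT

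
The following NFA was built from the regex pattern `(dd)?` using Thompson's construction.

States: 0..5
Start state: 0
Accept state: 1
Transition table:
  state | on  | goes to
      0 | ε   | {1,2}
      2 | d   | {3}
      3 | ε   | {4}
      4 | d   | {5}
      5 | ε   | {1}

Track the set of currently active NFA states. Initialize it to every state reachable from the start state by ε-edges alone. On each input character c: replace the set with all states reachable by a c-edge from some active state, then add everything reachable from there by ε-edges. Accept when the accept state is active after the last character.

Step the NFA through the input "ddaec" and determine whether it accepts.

S₀ = ε-closure({0}) = {0,1,2}
'd' @ 1: {3,4}
'd' @ 2: {1,5}  (accept∈set)
'a' @ 3: {}  — no active states
rest 'ec' ignored (set empty)
after full input: {}  (accept=1 not in)

Answer: REJECT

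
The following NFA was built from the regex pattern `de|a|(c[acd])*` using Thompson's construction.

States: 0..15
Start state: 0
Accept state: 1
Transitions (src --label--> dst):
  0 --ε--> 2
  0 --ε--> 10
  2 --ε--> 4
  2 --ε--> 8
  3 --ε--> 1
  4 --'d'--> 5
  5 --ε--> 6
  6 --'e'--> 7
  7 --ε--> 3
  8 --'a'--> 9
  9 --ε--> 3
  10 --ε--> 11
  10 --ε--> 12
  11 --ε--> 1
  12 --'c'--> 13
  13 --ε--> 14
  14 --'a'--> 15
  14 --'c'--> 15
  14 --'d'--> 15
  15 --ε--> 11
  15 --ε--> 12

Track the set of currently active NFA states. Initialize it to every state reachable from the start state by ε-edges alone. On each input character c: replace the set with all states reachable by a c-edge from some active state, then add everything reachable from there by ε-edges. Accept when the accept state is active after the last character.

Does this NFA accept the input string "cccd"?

S₀ = ε-closure({0}) = {0,1,2,4,8,10,11,12}
'c' @ 1: {13,14}
'c' @ 2: {1,11,12,15}  ✓accept
'c' @ 3: {13,14}
'd' @ 4: {1,11,12,15}  ✓accept
after full input: {1,11,12,15}  (accept=1 in)

Answer: ACCEPT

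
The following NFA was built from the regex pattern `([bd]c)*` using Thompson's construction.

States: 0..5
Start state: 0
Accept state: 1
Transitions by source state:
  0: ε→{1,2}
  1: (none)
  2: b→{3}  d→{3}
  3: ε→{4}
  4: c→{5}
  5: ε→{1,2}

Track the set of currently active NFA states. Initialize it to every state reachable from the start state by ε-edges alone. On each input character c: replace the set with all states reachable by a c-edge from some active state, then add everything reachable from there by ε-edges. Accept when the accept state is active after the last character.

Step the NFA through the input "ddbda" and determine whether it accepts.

Answer: REJECT

Derivation:
S₀ = ε-closure({0}) = {0,1,2}
'd' @ 1: {3,4}
'd' @ 2: {}  — no active states
rest 'bda' ignored (set empty)
final: {}; accept 1 not in set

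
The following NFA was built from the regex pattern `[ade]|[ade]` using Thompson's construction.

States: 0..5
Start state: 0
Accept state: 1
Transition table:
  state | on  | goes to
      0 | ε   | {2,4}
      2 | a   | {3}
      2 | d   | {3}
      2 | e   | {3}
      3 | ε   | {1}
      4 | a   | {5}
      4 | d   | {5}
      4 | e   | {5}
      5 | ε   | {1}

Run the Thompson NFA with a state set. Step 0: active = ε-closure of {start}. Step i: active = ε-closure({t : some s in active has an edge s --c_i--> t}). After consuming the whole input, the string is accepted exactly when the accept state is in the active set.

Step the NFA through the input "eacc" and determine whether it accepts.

initial (ε-close {0}): {0,2,4}
'e' @ 1: {1,3,5}  (accept∈set)
'a' @ 2: {}  — dead — no transitions
rest 'cc' ignored (set empty)
end set {} — state 1 not in

Answer: REJECT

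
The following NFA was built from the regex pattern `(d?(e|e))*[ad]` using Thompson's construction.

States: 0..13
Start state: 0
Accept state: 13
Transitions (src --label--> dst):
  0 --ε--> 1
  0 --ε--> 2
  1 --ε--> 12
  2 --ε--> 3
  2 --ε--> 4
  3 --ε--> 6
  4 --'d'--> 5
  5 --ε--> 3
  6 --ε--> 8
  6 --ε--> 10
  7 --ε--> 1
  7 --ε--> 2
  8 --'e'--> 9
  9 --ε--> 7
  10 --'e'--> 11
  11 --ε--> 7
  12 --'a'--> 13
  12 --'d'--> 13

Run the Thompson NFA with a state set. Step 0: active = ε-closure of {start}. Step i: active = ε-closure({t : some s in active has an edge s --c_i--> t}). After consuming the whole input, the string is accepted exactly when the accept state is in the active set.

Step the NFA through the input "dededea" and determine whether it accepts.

S₀ = ε-closure({0}) = {0,1,2,3,4,6,8,10,12}
'd' @ 1: {3,5,6,8,10,13}  [accepting]
'e' @ 2: {1,2,3,4,6,7,8,9,10,11,12}
'd' @ 3: {3,5,6,8,10,13}  [accepting]
'e' @ 4: {1,2,3,4,6,7,8,9,10,11,12}
'd' @ 5: {3,5,6,8,10,13}  [accepting]
'e' @ 6: {1,2,3,4,6,7,8,9,10,11,12}
'a' @ 7: {13}  [accepting]
final: {13}; accept 13 in set

Answer: ACCEPT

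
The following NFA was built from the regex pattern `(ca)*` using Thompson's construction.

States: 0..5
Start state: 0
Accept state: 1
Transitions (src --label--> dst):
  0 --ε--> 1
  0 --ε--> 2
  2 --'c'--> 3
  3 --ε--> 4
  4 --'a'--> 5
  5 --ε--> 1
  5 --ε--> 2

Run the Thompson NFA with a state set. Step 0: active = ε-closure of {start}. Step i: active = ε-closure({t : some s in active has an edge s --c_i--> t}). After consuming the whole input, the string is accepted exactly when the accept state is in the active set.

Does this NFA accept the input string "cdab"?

Answer: REJECT

Derivation:
start: ε-closure({0}) = {0,1,2}
'c' @ 1: {3,4}
'd' @ 2: {}  — no active states
rest 'ab' ignored (set empty)
end set {} — state 1 not in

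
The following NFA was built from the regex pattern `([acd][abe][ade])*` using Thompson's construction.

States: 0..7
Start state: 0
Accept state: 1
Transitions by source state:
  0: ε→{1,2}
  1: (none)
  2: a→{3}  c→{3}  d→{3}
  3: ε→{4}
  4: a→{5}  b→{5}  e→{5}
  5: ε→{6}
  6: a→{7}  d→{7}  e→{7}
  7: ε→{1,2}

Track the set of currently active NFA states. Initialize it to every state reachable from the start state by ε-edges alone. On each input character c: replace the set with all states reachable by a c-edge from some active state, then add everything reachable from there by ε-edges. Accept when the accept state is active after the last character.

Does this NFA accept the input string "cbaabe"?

start: ε-closure({0}) = {0,1,2}
'c' @ 1: {3,4}
'b' @ 2: {5,6}
'a' @ 3: {1,2,7}  ✓accept
'a' @ 4: {3,4}
'b' @ 5: {5,6}
'e' @ 6: {1,2,7}  ✓accept
final: {1,2,7}; accept 1 in set

Answer: ACCEPT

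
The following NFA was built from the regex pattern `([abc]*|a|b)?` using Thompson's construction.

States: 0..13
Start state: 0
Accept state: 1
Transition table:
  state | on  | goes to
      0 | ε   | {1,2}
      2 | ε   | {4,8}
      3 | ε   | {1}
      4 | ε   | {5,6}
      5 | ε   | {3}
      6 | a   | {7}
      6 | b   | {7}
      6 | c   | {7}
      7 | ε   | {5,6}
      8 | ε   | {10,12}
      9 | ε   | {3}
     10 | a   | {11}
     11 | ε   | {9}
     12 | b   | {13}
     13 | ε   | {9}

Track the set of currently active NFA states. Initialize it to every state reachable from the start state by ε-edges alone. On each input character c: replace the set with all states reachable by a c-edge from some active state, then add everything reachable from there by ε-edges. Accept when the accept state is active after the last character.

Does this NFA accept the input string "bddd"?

S₀ = ε-closure({0}) = {0,1,2,3,4,5,6,8,10,12}
'b' @ 1: {1,3,5,6,7,9,13}  [accepting]
'd' @ 2: {}  — no active states
rest 'dd' ignored (set empty)
after full input: {}  (accept=1 not in)

Answer: REJECT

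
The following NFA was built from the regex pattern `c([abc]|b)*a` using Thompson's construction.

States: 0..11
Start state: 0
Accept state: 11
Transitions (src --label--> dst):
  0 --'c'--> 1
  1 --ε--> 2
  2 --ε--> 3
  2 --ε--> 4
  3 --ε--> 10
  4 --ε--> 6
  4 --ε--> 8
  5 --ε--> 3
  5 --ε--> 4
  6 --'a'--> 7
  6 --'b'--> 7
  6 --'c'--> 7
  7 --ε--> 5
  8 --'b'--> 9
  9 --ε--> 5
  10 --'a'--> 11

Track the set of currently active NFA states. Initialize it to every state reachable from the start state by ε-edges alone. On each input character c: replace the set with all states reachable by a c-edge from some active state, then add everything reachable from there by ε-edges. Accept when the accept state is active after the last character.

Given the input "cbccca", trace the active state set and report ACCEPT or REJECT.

S₀ = ε-closure({0}) = {0}
'c' @ 1: {1,2,3,4,6,8,10}
'b' @ 2: {3,4,5,6,7,8,9,10}
'c' @ 3: {3,4,5,6,7,8,10}
'c' @ 4: {3,4,5,6,7,8,10}
'c' @ 5: {3,4,5,6,7,8,10}
'a' @ 6: {3,4,5,6,7,8,10,11}  [accepting]
end set {3,4,5,6,7,8,10,11} — state 11 in

Answer: ACCEPT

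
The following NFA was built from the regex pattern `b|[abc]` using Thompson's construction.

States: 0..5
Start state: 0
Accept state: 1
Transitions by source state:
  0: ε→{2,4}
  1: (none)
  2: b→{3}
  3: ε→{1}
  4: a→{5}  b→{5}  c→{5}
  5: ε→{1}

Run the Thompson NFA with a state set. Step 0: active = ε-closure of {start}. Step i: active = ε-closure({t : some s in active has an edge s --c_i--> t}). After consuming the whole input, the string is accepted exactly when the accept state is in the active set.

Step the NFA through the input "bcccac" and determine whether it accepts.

S₀ = ε-closure({0}) = {0,2,4}
'b' @ 1: {1,3,5}  (accept∈set)
'c' @ 2: {}  — dead — no transitions
rest 'ccac' ignored (set empty)
final: {}; accept 1 not in set

Answer: REJECT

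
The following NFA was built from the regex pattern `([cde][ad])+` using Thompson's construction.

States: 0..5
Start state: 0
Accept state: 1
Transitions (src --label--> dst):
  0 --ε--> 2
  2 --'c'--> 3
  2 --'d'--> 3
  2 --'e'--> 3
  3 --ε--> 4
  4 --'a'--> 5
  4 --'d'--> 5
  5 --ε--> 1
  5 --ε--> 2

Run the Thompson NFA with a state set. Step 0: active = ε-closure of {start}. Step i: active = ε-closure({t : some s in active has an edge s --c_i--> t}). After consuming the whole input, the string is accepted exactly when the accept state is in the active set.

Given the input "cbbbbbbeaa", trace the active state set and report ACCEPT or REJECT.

Answer: REJECT

Derivation:
S₀ = ε-closure({0}) = {0,2}
'c' @ 1: {3,4}
'b' @ 2: {}  — state set empty
rest 'bbbbbeaa' ignored (set empty)
final: {}; accept 1 not in set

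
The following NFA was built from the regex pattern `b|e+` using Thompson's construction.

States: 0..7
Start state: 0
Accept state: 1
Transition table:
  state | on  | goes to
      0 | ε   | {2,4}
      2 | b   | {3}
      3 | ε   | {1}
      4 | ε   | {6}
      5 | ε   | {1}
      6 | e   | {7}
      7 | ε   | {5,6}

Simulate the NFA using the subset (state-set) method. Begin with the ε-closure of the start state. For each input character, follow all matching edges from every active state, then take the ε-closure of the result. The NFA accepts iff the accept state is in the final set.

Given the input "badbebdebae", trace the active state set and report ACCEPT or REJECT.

S₀ = ε-closure({0}) = {0,2,4,6}
'b' @ 1: {1,3}  (accept∈set)
'a' @ 2: {}  — dead — no transitions
rest 'dbebdebae' ignored (set empty)
final: {}; accept 1 not in set

Answer: REJECT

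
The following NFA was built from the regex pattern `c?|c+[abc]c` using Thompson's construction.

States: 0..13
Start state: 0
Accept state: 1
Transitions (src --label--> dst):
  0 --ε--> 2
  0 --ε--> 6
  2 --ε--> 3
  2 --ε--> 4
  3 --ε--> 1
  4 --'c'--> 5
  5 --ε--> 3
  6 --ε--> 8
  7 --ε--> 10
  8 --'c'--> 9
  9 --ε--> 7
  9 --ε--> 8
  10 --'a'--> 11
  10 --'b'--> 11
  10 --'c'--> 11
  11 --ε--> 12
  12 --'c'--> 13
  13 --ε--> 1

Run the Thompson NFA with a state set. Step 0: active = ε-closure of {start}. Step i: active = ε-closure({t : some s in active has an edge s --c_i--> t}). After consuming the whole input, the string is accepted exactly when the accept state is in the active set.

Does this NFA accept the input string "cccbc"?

Answer: ACCEPT

Steps:
initial (ε-close {0}): {0,1,2,3,4,6,8}
'c' @ 1: {1,3,5,7,8,9,10}  (accept∈set)
'c' @ 2: {7,8,9,10,11,12}
'c' @ 3: {1,7,8,9,10,11,12,13}  (accept∈set)
'b' @ 4: {11,12}
'c' @ 5: {1,13}  (accept∈set)
final: {1,13}; accept 1 in set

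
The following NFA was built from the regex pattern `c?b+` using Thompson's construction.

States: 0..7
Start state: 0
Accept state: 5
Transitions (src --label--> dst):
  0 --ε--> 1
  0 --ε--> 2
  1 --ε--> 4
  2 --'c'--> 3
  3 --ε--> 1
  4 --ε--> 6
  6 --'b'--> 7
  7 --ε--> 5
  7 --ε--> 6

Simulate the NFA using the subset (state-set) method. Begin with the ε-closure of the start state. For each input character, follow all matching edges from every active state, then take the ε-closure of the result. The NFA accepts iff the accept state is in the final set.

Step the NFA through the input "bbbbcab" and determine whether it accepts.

initial (ε-close {0}): {0,1,2,4,6}
'b' @ 1: {5,6,7}  (accept∈set)
'b' @ 2: {5,6,7}  (accept∈set)
'b' @ 3: {5,6,7}  (accept∈set)
'b' @ 4: {5,6,7}  (accept∈set)
'c' @ 5: {}  — dead — no transitions
rest 'ab' ignored (set empty)
final: {}; accept 5 not in set

Answer: REJECT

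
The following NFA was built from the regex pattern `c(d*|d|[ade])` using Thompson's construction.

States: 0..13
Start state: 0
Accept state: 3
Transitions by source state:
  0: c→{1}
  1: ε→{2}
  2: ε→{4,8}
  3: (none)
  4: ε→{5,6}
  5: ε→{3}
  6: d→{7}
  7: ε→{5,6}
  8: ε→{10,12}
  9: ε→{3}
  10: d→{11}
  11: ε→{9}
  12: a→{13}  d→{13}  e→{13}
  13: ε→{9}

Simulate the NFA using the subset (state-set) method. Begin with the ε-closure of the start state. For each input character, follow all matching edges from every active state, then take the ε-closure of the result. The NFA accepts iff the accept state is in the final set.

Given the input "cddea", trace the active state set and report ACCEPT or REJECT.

S₀ = ε-closure({0}) = {0}
'c' @ 1: {1,2,3,4,5,6,8,10,12}  ✓accept
'd' @ 2: {3,5,6,7,9,11,13}  ✓accept
'd' @ 3: {3,5,6,7}  ✓accept
'e' @ 4: {}  — no active states
rest 'a' ignored (set empty)
final: {}; accept 3 not in set

Answer: REJECT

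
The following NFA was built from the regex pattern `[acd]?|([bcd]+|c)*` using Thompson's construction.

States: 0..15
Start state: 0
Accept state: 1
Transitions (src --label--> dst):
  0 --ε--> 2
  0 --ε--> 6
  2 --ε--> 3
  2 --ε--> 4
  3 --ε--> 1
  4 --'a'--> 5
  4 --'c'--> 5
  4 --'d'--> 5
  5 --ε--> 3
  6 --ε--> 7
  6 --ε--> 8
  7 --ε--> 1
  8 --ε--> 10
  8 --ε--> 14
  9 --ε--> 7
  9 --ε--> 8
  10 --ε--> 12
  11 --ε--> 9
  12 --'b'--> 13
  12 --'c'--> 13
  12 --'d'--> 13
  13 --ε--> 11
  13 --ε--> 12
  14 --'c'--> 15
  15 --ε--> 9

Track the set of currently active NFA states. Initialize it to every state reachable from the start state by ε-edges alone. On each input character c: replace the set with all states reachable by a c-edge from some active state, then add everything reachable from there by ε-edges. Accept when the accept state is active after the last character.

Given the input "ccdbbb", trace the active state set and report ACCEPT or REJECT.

S₀ = ε-closure({0}) = {0,1,2,3,4,6,7,8,10,12,14}
'c' @ 1: {1,3,5,7,8,9,10,11,12,13,14,15}  ✓accept
'c' @ 2: {1,7,8,9,10,11,12,13,14,15}  ✓accept
'd' @ 3: {1,7,8,9,10,11,12,13,14}  ✓accept
'b' @ 4: {1,7,8,9,10,11,12,13,14}  ✓accept
'b' @ 5: {1,7,8,9,10,11,12,13,14}  ✓accept
'b' @ 6: {1,7,8,9,10,11,12,13,14}  ✓accept
end set {1,7,8,9,10,11,12,13,14} — state 1 in

Answer: ACCEPT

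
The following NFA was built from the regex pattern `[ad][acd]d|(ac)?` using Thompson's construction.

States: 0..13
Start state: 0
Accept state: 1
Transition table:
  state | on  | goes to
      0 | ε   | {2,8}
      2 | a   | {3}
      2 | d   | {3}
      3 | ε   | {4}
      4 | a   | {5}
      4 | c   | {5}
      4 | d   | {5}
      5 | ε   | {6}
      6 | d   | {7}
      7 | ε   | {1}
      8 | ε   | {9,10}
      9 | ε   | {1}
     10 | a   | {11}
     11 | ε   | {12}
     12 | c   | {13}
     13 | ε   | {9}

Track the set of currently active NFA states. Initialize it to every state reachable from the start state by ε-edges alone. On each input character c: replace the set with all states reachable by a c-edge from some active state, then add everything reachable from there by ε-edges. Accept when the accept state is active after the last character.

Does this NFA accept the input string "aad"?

initial (ε-close {0}): {0,1,2,8,9,10}
'a' @ 1: {3,4,11,12}
'a' @ 2: {5,6}
'd' @ 3: {1,7}  (accept∈set)
final: {1,7}; accept 1 in set

Answer: ACCEPT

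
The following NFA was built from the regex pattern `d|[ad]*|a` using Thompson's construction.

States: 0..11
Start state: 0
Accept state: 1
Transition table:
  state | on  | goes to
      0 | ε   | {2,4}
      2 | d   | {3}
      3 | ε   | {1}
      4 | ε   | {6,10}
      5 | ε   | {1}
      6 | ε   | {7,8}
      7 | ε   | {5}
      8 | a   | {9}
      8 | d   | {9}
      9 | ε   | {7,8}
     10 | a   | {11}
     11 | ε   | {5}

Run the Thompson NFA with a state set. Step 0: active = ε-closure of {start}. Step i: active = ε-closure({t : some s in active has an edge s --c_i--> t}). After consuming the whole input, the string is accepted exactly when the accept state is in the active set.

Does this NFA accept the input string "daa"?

S₀ = ε-closure({0}) = {0,1,2,4,5,6,7,8,10}
'd' @ 1: {1,3,5,7,8,9}  (accept∈set)
'a' @ 2: {1,5,7,8,9}  (accept∈set)
'a' @ 3: {1,5,7,8,9}  (accept∈set)
end set {1,5,7,8,9} — state 1 in

Answer: ACCEPT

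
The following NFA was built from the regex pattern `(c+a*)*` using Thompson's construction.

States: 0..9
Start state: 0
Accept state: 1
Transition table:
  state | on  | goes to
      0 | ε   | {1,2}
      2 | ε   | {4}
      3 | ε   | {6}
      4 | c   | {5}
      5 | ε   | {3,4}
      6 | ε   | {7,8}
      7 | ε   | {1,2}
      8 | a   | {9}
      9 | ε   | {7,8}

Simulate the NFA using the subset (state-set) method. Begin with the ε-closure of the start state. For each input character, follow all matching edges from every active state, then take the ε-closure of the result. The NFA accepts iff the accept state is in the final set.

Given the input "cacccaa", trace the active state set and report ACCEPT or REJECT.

Answer: ACCEPT

Derivation:
S₀ = ε-closure({0}) = {0,1,2,4}
'c' @ 1: {1,2,3,4,5,6,7,8}  (accept∈set)
'a' @ 2: {1,2,4,7,8,9}  (accept∈set)
'c' @ 3: {1,2,3,4,5,6,7,8}  (accept∈set)
'c' @ 4: {1,2,3,4,5,6,7,8}  (accept∈set)
'c' @ 5: {1,2,3,4,5,6,7,8}  (accept∈set)
'a' @ 6: {1,2,4,7,8,9}  (accept∈set)
'a' @ 7: {1,2,4,7,8,9}  (accept∈set)
after full input: {1,2,4,7,8,9}  (accept=1 in)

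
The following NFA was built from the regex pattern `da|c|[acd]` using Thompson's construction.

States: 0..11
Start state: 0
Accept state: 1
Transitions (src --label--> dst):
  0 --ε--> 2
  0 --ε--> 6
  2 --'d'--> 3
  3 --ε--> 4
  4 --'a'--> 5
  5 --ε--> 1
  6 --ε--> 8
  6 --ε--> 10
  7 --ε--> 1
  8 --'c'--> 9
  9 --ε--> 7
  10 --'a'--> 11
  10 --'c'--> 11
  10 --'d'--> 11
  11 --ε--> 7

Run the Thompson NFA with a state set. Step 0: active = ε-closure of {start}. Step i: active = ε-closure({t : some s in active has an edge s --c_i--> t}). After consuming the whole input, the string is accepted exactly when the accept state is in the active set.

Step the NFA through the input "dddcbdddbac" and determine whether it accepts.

S₀ = ε-closure({0}) = {0,2,6,8,10}
'd' @ 1: {1,3,4,7,11}  [accepting]
'd' @ 2: {}  — state set empty
rest 'dcbdddbac' ignored (set empty)
after full input: {}  (accept=1 not in)

Answer: REJECT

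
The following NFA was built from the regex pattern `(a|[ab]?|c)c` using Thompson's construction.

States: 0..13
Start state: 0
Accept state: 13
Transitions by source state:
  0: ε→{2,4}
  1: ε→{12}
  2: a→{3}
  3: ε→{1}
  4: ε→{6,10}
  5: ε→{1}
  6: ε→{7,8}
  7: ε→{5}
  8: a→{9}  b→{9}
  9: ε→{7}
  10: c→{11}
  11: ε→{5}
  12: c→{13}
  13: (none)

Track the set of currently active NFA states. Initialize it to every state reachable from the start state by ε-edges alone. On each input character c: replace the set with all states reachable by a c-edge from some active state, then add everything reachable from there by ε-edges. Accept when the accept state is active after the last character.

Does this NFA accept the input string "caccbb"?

Answer: REJECT

Trace:
initial (ε-close {0}): {0,1,2,4,5,6,7,8,10,12}
'c' @ 1: {1,5,11,12,13}  (accept∈set)
'a' @ 2: {}  — state set empty
rest 'ccbb' ignored (set empty)
end set {} — state 13 not in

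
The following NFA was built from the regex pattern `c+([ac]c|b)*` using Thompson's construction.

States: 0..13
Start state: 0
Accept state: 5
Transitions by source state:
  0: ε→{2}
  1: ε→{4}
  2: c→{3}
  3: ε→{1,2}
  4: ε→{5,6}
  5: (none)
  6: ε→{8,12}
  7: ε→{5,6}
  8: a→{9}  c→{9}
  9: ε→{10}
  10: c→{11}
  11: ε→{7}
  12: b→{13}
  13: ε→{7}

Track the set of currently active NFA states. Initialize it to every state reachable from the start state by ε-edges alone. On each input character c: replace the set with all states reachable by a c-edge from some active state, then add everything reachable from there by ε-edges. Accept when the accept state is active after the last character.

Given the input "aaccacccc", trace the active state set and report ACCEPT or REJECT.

S₀ = ε-closure({0}) = {0,2}
'a' @ 1: {}  — dead — no transitions
rest 'accacccc' ignored (set empty)
final: {}; accept 5 not in set

Answer: REJECT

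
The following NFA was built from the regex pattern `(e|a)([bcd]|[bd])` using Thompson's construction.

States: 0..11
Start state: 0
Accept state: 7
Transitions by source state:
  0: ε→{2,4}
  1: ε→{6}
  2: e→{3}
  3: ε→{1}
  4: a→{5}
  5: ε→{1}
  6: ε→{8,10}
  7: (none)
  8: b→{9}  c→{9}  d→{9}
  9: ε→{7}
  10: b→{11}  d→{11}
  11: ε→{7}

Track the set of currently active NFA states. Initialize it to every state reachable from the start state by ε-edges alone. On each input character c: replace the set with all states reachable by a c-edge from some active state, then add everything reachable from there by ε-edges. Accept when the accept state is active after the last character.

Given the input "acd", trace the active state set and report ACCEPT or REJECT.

Answer: REJECT

Steps:
start: ε-closure({0}) = {0,2,4}
'a' @ 1: {1,5,6,8,10}
'c' @ 2: {7,9}  (accept∈set)
'd' @ 3: {}  — state set empty
final: {}; accept 7 not in set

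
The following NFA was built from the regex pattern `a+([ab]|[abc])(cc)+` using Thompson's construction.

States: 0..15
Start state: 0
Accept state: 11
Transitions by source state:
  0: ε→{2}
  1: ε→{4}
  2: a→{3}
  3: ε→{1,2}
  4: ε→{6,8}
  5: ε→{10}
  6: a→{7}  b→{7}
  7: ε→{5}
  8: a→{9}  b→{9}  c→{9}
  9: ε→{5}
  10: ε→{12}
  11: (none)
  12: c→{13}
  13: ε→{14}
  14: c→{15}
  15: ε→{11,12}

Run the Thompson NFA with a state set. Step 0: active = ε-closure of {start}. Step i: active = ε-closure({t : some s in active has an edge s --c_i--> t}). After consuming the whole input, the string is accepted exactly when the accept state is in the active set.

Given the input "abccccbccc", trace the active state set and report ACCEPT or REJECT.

Answer: REJECT

Derivation:
S₀ = ε-closure({0}) = {0,2}
'a' @ 1: {1,2,3,4,6,8}
'b' @ 2: {5,7,9,10,12}
'c' @ 3: {13,14}
'c' @ 4: {11,12,15}  ✓accept
'c' @ 5: {13,14}
'c' @ 6: {11,12,15}  ✓accept
'b' @ 7: {}  — state set empty
rest 'ccc' ignored (set empty)
final: {}; accept 11 not in set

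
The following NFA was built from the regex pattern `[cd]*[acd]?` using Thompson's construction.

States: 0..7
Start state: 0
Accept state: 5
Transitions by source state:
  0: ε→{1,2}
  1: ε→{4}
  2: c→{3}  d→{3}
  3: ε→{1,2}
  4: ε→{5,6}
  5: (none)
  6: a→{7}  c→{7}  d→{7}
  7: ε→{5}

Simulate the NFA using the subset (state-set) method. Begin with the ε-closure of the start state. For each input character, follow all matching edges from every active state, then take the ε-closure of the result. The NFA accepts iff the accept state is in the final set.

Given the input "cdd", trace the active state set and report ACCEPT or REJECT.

Answer: ACCEPT

Derivation:
start: ε-closure({0}) = {0,1,2,4,5,6}
'c' @ 1: {1,2,3,4,5,6,7}  ✓accept
'd' @ 2: {1,2,3,4,5,6,7}  ✓accept
'd' @ 3: {1,2,3,4,5,6,7}  ✓accept
after full input: {1,2,3,4,5,6,7}  (accept=5 in)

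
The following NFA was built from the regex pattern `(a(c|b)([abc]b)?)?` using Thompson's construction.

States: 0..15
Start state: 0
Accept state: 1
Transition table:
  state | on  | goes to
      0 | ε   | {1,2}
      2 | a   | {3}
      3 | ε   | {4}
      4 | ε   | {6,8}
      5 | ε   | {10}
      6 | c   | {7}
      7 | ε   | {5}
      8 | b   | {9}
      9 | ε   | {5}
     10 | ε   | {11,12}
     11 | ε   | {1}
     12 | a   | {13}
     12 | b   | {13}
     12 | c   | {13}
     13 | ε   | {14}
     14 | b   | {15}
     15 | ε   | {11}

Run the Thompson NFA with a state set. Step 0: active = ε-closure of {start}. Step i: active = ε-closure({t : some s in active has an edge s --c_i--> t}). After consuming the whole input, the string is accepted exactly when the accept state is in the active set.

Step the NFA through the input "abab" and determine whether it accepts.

Answer: ACCEPT

Steps:
S₀ = ε-closure({0}) = {0,1,2}
'a' @ 1: {3,4,6,8}
'b' @ 2: {1,5,9,10,11,12}  (accept∈set)
'a' @ 3: {13,14}
'b' @ 4: {1,11,15}  (accept∈set)
final: {1,11,15}; accept 1 in set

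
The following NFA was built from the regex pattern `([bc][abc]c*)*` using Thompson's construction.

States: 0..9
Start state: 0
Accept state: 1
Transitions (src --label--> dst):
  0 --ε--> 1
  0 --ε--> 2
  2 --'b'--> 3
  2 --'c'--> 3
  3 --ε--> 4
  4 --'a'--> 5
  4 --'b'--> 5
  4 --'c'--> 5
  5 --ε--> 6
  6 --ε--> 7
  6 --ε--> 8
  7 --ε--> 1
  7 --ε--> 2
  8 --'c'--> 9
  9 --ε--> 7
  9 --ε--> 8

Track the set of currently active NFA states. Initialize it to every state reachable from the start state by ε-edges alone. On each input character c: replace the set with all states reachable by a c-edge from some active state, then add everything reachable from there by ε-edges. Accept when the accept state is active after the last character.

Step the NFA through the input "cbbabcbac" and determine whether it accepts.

S₀ = ε-closure({0}) = {0,1,2}
'c' @ 1: {3,4}
'b' @ 2: {1,2,5,6,7,8}  (accept∈set)
'b' @ 3: {3,4}
'a' @ 4: {1,2,5,6,7,8}  (accept∈set)
'b' @ 5: {3,4}
'c' @ 6: {1,2,5,6,7,8}  (accept∈set)
'b' @ 7: {3,4}
'a' @ 8: {1,2,5,6,7,8}  (accept∈set)
'c' @ 9: {1,2,3,4,7,8,9}  (accept∈set)
final: {1,2,3,4,7,8,9}; accept 1 in set

Answer: ACCEPT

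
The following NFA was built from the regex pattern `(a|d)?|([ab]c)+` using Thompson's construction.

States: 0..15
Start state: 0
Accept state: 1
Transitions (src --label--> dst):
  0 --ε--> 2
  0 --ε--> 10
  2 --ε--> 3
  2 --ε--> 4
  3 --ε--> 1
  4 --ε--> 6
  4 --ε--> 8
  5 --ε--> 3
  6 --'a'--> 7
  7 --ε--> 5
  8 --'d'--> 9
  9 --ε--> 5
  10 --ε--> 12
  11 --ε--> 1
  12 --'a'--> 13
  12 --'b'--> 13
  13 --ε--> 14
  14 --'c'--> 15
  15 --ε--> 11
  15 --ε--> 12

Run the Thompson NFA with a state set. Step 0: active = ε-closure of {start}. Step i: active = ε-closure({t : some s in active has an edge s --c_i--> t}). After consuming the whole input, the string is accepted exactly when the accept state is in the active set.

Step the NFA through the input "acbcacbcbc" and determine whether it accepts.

Answer: ACCEPT

Trace:
S₀ = ε-closure({0}) = {0,1,2,3,4,6,8,10,12}
'a' @ 1: {1,3,5,7,13,14}  [accepting]
'c' @ 2: {1,11,12,15}  [accepting]
'b' @ 3: {13,14}
'c' @ 4: {1,11,12,15}  [accepting]
'a' @ 5: {13,14}
'c' @ 6: {1,11,12,15}  [accepting]
'b' @ 7: {13,14}
'c' @ 8: {1,11,12,15}  [accepting]
'b' @ 9: {13,14}
'c' @ 10: {1,11,12,15}  [accepting]
final: {1,11,12,15}; accept 1 in set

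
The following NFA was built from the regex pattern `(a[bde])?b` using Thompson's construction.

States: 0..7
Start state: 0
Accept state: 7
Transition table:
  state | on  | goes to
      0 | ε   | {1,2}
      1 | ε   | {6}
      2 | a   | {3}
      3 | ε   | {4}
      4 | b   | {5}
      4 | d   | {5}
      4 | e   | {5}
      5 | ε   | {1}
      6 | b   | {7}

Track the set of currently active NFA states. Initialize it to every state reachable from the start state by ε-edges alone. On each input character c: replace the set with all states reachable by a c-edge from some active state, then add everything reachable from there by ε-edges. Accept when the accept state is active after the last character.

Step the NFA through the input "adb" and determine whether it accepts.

Answer: ACCEPT

Steps:
S₀ = ε-closure({0}) = {0,1,2,6}
'a' @ 1: {3,4}
'd' @ 2: {1,5,6}
'b' @ 3: {7}  [accepting]
end set {7} — state 7 in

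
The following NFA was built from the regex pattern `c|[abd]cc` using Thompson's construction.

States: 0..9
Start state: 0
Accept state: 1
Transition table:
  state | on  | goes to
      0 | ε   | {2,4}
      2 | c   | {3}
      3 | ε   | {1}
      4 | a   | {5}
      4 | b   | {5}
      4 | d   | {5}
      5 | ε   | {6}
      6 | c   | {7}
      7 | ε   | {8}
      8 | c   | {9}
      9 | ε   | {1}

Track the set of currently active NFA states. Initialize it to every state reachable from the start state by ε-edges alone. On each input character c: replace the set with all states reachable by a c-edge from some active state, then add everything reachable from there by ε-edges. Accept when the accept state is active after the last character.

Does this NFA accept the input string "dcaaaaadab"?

Answer: REJECT

Steps:
S₀ = ε-closure({0}) = {0,2,4}
'd' @ 1: {5,6}
'c' @ 2: {7,8}
'a' @ 3: {}  — state set empty
rest 'aaaadab' ignored (set empty)
end set {} — state 1 not in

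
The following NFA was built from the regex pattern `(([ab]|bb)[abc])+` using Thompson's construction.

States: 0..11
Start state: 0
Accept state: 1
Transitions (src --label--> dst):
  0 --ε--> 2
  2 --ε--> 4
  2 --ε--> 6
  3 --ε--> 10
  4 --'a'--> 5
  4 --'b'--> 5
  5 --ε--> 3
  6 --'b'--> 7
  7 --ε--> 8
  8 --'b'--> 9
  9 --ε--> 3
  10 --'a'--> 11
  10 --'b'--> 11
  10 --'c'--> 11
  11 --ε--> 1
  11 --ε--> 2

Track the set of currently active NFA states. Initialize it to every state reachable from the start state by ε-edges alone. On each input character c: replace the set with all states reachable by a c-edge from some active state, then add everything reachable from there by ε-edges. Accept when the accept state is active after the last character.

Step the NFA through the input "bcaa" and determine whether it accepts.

start: ε-closure({0}) = {0,2,4,6}
'b' @ 1: {3,5,7,8,10}
'c' @ 2: {1,2,4,6,11}  [accepting]
'a' @ 3: {3,5,10}
'a' @ 4: {1,2,4,6,11}  [accepting]
after full input: {1,2,4,6,11}  (accept=1 in)

Answer: ACCEPT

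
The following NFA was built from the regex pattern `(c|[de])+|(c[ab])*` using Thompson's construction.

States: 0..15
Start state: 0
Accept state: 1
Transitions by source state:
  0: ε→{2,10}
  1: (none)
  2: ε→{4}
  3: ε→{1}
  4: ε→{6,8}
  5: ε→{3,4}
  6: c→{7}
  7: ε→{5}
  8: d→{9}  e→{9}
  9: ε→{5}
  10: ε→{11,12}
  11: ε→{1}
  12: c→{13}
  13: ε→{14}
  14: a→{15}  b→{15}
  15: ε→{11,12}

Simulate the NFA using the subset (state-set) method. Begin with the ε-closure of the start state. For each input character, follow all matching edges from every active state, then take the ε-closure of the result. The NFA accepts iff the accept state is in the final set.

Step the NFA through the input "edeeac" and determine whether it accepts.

initial (ε-close {0}): {0,1,2,4,6,8,10,11,12}
'e' @ 1: {1,3,4,5,6,8,9}  ✓accept
'd' @ 2: {1,3,4,5,6,8,9}  ✓accept
'e' @ 3: {1,3,4,5,6,8,9}  ✓accept
'e' @ 4: {1,3,4,5,6,8,9}  ✓accept
'a' @ 5: {}  — state set empty
rest 'c' ignored (set empty)
after full input: {}  (accept=1 not in)

Answer: REJECT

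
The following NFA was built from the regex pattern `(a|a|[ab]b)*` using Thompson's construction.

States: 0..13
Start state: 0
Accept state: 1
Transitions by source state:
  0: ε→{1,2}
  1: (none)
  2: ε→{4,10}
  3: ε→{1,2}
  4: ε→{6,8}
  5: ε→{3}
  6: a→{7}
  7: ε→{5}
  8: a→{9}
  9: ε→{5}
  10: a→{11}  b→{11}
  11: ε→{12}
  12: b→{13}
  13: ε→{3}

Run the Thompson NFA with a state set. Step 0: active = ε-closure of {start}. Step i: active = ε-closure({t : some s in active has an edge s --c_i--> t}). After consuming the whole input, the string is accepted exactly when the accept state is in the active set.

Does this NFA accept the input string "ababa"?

Answer: ACCEPT

Trace:
start: ε-closure({0}) = {0,1,2,4,6,8,10}
'a' @ 1: {1,2,3,4,5,6,7,8,9,10,11,12}  [accepting]
'b' @ 2: {1,2,3,4,6,8,10,11,12,13}  [accepting]
'a' @ 3: {1,2,3,4,5,6,7,8,9,10,11,12}  [accepting]
'b' @ 4: {1,2,3,4,6,8,10,11,12,13}  [accepting]
'a' @ 5: {1,2,3,4,5,6,7,8,9,10,11,12}  [accepting]
after full input: {1,2,3,4,5,6,7,8,9,10,11,12}  (accept=1 in)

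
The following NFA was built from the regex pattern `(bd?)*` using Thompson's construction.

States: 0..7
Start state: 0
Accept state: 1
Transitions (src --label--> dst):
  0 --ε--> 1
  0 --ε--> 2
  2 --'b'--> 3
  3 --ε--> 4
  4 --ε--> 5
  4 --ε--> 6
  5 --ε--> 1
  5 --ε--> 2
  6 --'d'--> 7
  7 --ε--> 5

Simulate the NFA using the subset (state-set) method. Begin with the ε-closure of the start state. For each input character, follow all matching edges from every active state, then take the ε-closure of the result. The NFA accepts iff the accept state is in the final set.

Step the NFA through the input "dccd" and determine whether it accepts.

initial (ε-close {0}): {0,1,2}
'd' @ 1: {}  — state set empty
rest 'ccd' ignored (set empty)
end set {} — state 1 not in

Answer: REJECT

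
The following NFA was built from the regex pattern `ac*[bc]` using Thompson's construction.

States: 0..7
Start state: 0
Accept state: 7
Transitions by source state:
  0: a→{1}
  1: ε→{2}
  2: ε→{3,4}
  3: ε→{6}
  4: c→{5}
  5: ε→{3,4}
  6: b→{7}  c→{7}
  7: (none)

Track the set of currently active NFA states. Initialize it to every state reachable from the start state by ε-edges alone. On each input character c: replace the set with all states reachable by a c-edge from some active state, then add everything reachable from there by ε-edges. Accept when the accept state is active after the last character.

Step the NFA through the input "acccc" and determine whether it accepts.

Answer: ACCEPT

Trace:
start: ε-closure({0}) = {0}
'a' @ 1: {1,2,3,4,6}
'c' @ 2: {3,4,5,6,7}  (accept∈set)
'c' @ 3: {3,4,5,6,7}  (accept∈set)
'c' @ 4: {3,4,5,6,7}  (accept∈set)
'c' @ 5: {3,4,5,6,7}  (accept∈set)
end set {3,4,5,6,7} — state 7 in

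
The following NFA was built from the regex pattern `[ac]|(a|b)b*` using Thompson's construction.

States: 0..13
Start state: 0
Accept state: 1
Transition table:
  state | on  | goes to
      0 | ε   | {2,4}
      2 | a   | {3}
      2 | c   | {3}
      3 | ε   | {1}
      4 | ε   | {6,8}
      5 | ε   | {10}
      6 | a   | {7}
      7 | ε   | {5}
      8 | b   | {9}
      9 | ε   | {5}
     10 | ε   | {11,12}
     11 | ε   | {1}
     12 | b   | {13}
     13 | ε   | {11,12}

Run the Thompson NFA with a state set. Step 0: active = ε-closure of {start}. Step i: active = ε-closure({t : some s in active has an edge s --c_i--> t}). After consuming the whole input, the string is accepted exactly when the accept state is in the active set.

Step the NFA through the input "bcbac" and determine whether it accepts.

Answer: REJECT

Trace:
initial (ε-close {0}): {0,2,4,6,8}
'b' @ 1: {1,5,9,10,11,12}  ✓accept
'c' @ 2: {}  — state set empty
rest 'bac' ignored (set empty)
after full input: {}  (accept=1 not in)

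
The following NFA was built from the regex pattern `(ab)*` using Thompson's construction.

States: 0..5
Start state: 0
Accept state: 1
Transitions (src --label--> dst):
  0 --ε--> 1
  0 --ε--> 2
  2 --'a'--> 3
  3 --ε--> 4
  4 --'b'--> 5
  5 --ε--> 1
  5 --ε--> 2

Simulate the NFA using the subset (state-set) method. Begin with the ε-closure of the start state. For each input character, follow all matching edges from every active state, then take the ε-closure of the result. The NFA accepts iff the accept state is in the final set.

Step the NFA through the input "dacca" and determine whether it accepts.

Answer: REJECT

Trace:
S₀ = ε-closure({0}) = {0,1,2}
'd' @ 1: {}  — state set empty
rest 'acca' ignored (set empty)
final: {}; accept 1 not in set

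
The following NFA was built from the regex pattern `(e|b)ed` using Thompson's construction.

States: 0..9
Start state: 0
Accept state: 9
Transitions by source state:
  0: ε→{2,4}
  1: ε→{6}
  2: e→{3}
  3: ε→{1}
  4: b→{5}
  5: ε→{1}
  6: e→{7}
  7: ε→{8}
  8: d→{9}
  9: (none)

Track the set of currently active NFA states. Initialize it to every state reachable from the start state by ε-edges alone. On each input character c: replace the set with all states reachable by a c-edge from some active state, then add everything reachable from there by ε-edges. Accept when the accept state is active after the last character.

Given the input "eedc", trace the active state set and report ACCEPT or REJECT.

Answer: REJECT

Derivation:
start: ε-closure({0}) = {0,2,4}
'e' @ 1: {1,3,6}
'e' @ 2: {7,8}
'd' @ 3: {9}  ✓accept
'c' @ 4: {}  — dead — no transitions
final: {}; accept 9 not in set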